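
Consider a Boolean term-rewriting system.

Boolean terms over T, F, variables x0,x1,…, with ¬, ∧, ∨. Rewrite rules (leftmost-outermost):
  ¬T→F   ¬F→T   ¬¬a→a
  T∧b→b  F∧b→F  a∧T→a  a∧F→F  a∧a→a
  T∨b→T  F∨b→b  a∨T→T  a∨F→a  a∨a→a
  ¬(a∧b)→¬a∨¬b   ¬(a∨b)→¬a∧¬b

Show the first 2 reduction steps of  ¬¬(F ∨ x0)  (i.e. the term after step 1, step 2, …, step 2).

  start: ¬¬(F ∨ x0)
  →1  F ∨ x0
  →2  x0

Answer: after 2 steps: x0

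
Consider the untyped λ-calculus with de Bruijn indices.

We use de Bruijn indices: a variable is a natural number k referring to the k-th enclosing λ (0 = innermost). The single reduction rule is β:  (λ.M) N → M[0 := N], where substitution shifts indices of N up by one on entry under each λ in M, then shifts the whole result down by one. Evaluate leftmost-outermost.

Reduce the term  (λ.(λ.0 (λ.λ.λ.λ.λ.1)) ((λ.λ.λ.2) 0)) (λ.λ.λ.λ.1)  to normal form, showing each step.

Answer: normal form = λ.λ.λ.λ.λ.1  (in 4 steps)

Derivation:
  start: (λ.(λ.0 (λ.λ.λ.λ.λ.1)) ((λ.λ.λ.2) 0)) (λ.λ.λ.λ.1)
  step 1: (λ.0 (λ.λ.λ.λ.λ.1)) ((λ.λ.λ.2) (λ.λ.λ.λ.1))
  step 2: (λ.λ.λ.2) (λ.λ.λ.λ.1) (λ.λ.λ.λ.λ.1)
  step 3: (λ.λ.λ.λ.λ.λ.1) (λ.λ.λ.λ.λ.1)
  step 4: λ.λ.λ.λ.λ.1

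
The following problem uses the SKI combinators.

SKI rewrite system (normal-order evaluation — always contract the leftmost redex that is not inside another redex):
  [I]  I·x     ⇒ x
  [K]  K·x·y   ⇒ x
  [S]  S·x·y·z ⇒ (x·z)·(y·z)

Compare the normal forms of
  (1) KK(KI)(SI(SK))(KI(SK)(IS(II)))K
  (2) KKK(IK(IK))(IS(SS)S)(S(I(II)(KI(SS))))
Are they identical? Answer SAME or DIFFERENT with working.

Answer: DIFFERENT — A ⇓ K(SKK), B ⇓ K

Working:
Term A:
  start: KK(KI)(SI(SK))(KI(SK)(IS(II)))K
  →1  K(SI(SK))(KI(SK)(IS(II)))K
  →2  SI(SK)K
  →3  IK(SKK)
  →4  K(SKK)

Term B:
  start: KKK(IK(IK))(IS(SS)S)(S(I(II)(KI(SS))))
  →1  K(IK(IK))(IS(SS)S)(S(I(II)(KI(SS))))
  →2  IK(IK)(S(I(II)(KI(SS))))
  →3  K(IK)(S(I(II)(KI(SS))))
  →4  IK
  →5  K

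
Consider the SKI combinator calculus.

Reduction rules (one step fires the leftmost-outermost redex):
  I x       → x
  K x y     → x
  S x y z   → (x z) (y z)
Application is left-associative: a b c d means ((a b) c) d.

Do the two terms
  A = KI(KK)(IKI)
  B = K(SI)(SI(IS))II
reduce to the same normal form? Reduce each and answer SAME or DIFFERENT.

Answer: DIFFERENT — A ⇓ KI, B ⇓ I

Derivation:
Term A:
  start: KI(KK)(IKI)
  step 1: I(IKI)
  step 2: IKI
  step 3: KI

Term B:
  start: K(SI)(SI(IS))II
  step 1: SIII
  step 2: II(II)
  step 3: I(II)
  step 4: II
  step 5: I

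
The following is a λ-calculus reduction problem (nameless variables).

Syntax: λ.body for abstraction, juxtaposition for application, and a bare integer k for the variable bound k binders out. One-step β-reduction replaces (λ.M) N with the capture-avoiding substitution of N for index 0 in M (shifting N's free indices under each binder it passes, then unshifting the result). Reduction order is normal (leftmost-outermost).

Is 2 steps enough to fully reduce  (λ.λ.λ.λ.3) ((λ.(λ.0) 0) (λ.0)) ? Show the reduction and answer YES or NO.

Answer: NO — after 2 steps the term is λ.λ.λ.(λ.0) (λ.0), not yet normal

Reduction:
  start: (λ.λ.λ.λ.3) ((λ.(λ.0) 0) (λ.0))
  [1] λ.λ.λ.(λ.(λ.0) 0) (λ.0)
  [2] λ.λ.λ.(λ.0) (λ.0)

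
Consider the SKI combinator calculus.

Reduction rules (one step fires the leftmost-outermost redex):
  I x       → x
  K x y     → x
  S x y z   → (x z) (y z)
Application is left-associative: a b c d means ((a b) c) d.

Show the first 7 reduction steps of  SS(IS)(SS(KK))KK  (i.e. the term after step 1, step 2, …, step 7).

Answer: after 7 steps: SS(KK)K(KK)

Working:
  start: SS(IS)(SS(KK))KK
  →1  S(SS(KK))(IS(SS(KK)))KK
  →2  SS(KK)K(IS(SS(KK))K)K
  →3  SK(KKK)(IS(SS(KK))K)K
  →4  K(IS(SS(KK))K)(KKK(IS(SS(KK))K))K
  →5  IS(SS(KK))KK
  →6  S(SS(KK))KK
  →7  SS(KK)K(KK)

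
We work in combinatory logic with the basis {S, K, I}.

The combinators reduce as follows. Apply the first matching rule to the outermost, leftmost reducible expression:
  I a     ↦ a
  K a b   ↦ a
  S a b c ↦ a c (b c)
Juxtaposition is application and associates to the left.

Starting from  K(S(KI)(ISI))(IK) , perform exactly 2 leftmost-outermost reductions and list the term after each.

  start: K(S(KI)(ISI))(IK)
  step 1: S(KI)(ISI)
  step 2: S(KI)(SI)

Answer: after 2 steps: S(KI)(SI)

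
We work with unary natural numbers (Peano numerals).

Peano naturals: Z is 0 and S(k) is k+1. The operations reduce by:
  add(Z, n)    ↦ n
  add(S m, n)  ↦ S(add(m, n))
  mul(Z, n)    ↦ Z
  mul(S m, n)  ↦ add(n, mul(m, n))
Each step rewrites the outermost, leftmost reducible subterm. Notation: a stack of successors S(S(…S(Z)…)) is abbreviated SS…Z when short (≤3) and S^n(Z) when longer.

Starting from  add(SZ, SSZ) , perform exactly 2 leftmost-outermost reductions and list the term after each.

Answer: after 2 steps: SSSZ

Reduction:
  start: add(SZ, SSZ)
  [1] S(add(Z, SSZ))
  [2] SSSZ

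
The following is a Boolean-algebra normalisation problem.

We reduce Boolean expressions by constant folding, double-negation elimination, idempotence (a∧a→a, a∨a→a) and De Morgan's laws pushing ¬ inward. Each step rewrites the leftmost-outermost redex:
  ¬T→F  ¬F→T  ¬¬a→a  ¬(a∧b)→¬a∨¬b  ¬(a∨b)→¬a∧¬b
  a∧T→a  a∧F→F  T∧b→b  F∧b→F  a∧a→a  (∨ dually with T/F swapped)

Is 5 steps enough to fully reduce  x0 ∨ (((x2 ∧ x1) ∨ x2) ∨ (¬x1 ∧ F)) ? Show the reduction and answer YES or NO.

  start: x0 ∨ (((x2 ∧ x1) ∨ x2) ∨ (¬x1 ∧ F))
  [1] x0 ∨ (((x2 ∧ x1) ∨ x2) ∨ F)
  [2] x0 ∨ ((x2 ∧ x1) ∨ x2)

Answer: YES — reaches normal form x0 ∨ ((x2 ∧ x1) ∨ x2) in 2 ≤ 5 steps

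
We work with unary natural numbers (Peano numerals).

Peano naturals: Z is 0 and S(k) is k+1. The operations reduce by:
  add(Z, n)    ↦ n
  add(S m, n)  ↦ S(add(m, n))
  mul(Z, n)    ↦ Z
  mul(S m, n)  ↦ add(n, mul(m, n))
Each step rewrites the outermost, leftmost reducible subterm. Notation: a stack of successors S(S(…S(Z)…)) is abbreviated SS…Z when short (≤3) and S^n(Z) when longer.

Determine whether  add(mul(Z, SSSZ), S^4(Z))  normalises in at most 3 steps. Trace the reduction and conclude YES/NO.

Answer: YES — reaches normal form S^4(Z) in 2 ≤ 3 steps

Working:
  start: add(mul(Z, SSSZ), S^4(Z))
  [1] add(Z, S^4(Z))
  [2] S^4(Z)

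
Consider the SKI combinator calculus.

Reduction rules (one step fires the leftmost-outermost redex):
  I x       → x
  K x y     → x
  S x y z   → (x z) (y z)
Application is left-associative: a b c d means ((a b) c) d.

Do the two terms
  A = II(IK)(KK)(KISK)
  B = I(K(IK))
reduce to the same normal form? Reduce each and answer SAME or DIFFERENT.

Answer: SAME — A ⇓ KK, B ⇓ KK

Working:
Term A:
  start: II(IK)(KK)(KISK)
  →1  I(IK)(KK)(KISK)
  →2  IK(KK)(KISK)
  →3  K(KK)(KISK)
  →4  KK

Term B:
  start: I(K(IK))
  →1  K(IK)
  →2  KK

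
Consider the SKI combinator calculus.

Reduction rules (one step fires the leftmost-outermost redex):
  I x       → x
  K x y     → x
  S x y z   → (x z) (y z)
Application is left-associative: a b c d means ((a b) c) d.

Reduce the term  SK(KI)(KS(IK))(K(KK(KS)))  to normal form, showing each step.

Answer: normal form = S(KK)  (in 4 steps)

Reduction:
  start: SK(KI)(KS(IK))(K(KK(KS)))
  [1] K(KS(IK))(KI(KS(IK)))(K(KK(KS)))
  [2] KS(IK)(K(KK(KS)))
  [3] S(K(KK(KS)))
  [4] S(KK)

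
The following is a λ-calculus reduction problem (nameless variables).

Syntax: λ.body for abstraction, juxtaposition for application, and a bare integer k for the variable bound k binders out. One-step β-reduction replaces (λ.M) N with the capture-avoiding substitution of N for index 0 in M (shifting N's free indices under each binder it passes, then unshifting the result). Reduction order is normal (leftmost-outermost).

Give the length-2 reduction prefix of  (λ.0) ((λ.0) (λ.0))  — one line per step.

  start: (λ.0) ((λ.0) (λ.0))
  [1] (λ.0) (λ.0)
  [2] λ.0

Answer: after 2 steps: λ.0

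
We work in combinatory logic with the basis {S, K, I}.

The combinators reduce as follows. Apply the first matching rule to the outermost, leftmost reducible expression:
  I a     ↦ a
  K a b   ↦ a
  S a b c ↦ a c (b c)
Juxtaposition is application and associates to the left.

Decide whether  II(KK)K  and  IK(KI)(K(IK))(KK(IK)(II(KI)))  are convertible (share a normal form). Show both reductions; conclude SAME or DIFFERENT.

Term A:
  start: II(KK)K
  →1  I(KK)K
  →2  KKK
  →3  K

Term B:
  start: IK(KI)(K(IK))(KK(IK)(II(KI)))
  →1  K(KI)(K(IK))(KK(IK)(II(KI)))
  →2  KI(KK(IK)(II(KI)))
  →3  I

Answer: DIFFERENT — A ⇓ K, B ⇓ I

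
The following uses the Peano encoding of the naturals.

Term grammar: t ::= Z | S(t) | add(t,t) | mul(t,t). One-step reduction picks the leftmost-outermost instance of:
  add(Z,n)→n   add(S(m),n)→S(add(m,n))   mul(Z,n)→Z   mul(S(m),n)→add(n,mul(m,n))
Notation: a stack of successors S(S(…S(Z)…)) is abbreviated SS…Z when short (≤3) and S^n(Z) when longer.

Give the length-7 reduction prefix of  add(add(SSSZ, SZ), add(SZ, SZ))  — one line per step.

  start: add(add(SSSZ, SZ), add(SZ, SZ))
  [1] add(S(add(SSZ, SZ)), add(SZ, SZ))
  [2] S(add(add(SSZ, SZ), add(SZ, SZ)))
  [3] S(add(S(add(SZ, SZ)), add(SZ, SZ)))
  [4] S(S(add(add(SZ, SZ), add(SZ, SZ))))
  [5] S(S(add(S(add(Z, SZ)), add(SZ, SZ))))
  [6] S(S(S(add(add(Z, SZ), add(SZ, SZ)))))
  [7] S(S(S(add(SZ, add(SZ, SZ)))))

Answer: after 7 steps: S(S(S(add(SZ, add(SZ, SZ)))))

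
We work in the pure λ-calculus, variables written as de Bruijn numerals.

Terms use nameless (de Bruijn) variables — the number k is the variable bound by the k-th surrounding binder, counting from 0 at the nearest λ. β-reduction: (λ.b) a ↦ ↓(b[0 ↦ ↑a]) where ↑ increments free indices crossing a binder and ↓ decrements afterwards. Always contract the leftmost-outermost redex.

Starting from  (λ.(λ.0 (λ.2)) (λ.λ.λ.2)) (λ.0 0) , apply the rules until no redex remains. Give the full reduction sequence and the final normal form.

  start: (λ.(λ.0 (λ.2)) (λ.λ.λ.2)) (λ.0 0)
  [1] (λ.0 (λ.λ.0 0)) (λ.λ.λ.2)
  [2] (λ.λ.λ.2) (λ.λ.0 0)
  [3] λ.λ.λ.λ.0 0

Answer: normal form = λ.λ.λ.λ.0 0  (in 3 steps)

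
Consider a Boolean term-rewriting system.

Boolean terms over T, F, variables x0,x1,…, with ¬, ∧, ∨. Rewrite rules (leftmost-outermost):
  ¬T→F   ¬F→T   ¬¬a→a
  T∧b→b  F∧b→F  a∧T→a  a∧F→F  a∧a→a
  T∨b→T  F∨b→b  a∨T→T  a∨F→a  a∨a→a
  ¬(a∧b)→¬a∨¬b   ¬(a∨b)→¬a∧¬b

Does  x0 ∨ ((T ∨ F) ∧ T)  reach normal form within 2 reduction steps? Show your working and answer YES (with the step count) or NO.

  start: x0 ∨ ((T ∨ F) ∧ T)
  →1  x0 ∨ (T ∨ F)
  →2  x0 ∨ T

Answer: NO — after 2 steps the term is x0 ∨ T, not yet normal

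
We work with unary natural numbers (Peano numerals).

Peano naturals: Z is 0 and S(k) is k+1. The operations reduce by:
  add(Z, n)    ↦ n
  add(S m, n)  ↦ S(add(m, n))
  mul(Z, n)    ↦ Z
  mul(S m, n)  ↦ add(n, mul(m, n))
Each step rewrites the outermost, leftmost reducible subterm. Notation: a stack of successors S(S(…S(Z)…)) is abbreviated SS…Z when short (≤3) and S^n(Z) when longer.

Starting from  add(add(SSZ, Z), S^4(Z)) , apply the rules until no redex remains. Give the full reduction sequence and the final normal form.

Answer: normal form = S^6(Z)  (in 6 steps)

Working:
  start: add(add(SSZ, Z), S^4(Z))
  [1] add(S(add(SZ, Z)), S^4(Z))
  [2] S(add(add(SZ, Z), S^4(Z)))
  [3] S(add(S(add(Z, Z)), S^4(Z)))
  [4] S(S(add(add(Z, Z), S^4(Z))))
  [5] S(S(add(Z, S^4(Z))))
  [6] S^6(Z)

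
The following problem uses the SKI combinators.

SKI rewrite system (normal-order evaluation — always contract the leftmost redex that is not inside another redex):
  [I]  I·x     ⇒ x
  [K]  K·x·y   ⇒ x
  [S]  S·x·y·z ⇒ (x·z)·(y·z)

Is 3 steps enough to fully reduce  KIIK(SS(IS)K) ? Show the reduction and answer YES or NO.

  start: KIIK(SS(IS)K)
  step 1: IK(SS(IS)K)
  step 2: K(SS(IS)K)
  step 3: K(SK(ISK))

Answer: NO — after 3 steps the term is K(SK(ISK)), not yet normal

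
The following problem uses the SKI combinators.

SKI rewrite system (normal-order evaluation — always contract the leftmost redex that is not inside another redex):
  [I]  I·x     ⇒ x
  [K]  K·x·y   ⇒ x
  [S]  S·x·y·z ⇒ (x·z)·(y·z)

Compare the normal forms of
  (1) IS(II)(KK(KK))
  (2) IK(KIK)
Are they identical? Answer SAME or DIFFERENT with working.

Term A:
  start: IS(II)(KK(KK))
  [1] S(II)(KK(KK))
  [2] SI(KK(KK))
  [3] SIK

Term B:
  start: IK(KIK)
  [1] K(KIK)
  [2] KI

Answer: DIFFERENT — A ⇓ SIK, B ⇓ KI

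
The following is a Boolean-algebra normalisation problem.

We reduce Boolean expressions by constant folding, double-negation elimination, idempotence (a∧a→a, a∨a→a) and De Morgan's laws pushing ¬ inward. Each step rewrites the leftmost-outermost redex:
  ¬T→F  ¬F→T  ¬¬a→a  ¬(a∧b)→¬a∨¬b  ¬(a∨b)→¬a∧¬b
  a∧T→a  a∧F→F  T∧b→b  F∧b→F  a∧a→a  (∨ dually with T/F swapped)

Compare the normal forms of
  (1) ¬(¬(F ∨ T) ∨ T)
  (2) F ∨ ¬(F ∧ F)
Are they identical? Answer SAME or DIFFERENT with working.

Answer: DIFFERENT — A ⇓ F, B ⇓ T

Derivation:
Term A:
  start: ¬(¬(F ∨ T) ∨ T)
  [1] ¬¬(F ∨ T) ∧ ¬T
  [2] (F ∨ T) ∧ ¬T
  [3] T ∧ ¬T
  [4] ¬T
  [5] F

Term B:
  start: F ∨ ¬(F ∧ F)
  [1] ¬(F ∧ F)
  [2] ¬F ∨ ¬F
  [3] ¬F
  [4] T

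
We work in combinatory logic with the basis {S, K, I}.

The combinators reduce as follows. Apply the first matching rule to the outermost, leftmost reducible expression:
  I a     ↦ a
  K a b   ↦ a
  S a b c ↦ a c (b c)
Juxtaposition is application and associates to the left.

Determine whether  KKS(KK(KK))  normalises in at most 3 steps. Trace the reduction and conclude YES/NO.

Answer: YES — reaches normal form KK in 2 ≤ 3 steps

Derivation:
  start: KKS(KK(KK))
  [1] K(KK(KK))
  [2] KK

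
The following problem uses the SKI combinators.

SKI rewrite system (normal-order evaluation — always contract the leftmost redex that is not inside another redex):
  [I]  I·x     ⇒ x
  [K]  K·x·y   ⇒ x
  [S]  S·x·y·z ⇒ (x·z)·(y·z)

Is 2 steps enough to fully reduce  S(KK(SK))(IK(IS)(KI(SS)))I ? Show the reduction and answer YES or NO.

  start: S(KK(SK))(IK(IS)(KI(SS)))I
  →1  KK(SK)I(IK(IS)(KI(SS))I)
  →2  KI(IK(IS)(KI(SS))I)

Answer: NO — after 2 steps the term is KI(IK(IS)(KI(SS))I), not yet normal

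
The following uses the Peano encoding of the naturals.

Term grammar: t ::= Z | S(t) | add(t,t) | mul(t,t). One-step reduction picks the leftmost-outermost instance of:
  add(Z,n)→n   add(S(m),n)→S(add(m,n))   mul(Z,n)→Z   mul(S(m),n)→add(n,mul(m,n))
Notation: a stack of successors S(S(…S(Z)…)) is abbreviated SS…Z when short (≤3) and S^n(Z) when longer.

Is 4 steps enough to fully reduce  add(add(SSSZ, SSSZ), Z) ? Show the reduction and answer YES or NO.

  start: add(add(SSSZ, SSSZ), Z)
  [1] add(S(add(SSZ, SSSZ)), Z)
  [2] S(add(add(SSZ, SSSZ), Z))
  [3] S(add(S(add(SZ, SSSZ)), Z))
  [4] S(S(add(add(SZ, SSSZ), Z)))

Answer: NO — after 4 steps the term is S(S(add(add(SZ, SSSZ), Z))), not yet normal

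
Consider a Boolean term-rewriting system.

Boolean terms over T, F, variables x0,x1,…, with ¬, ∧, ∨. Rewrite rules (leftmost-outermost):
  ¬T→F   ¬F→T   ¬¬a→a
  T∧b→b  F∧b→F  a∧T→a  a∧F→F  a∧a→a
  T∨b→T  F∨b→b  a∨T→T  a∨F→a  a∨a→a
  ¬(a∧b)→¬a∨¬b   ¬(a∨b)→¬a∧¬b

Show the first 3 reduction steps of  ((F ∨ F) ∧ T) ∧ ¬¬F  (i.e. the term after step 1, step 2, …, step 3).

Answer: after 3 steps: F

Derivation:
  start: ((F ∨ F) ∧ T) ∧ ¬¬F
  →1  (F ∨ F) ∧ ¬¬F
  →2  F ∧ ¬¬F
  →3  F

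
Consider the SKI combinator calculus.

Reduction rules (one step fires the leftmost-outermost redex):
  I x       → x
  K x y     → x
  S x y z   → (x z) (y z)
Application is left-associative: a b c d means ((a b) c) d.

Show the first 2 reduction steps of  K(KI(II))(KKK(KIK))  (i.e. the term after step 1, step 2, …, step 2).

  start: K(KI(II))(KKK(KIK))
  [1] KI(II)
  [2] I

Answer: after 2 steps: I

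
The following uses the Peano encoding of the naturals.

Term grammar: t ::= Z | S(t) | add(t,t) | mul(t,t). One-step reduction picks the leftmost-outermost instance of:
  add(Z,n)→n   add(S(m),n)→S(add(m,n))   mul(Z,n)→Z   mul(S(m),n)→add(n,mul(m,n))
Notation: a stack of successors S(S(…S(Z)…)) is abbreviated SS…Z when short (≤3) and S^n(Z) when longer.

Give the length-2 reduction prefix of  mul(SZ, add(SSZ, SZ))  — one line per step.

Answer: after 2 steps: add(S(add(SZ, SZ)), mul(Z, add(SSZ, SZ)))

Derivation:
  start: mul(SZ, add(SSZ, SZ))
  step 1: add(add(SSZ, SZ), mul(Z, add(SSZ, SZ)))
  step 2: add(S(add(SZ, SZ)), mul(Z, add(SSZ, SZ)))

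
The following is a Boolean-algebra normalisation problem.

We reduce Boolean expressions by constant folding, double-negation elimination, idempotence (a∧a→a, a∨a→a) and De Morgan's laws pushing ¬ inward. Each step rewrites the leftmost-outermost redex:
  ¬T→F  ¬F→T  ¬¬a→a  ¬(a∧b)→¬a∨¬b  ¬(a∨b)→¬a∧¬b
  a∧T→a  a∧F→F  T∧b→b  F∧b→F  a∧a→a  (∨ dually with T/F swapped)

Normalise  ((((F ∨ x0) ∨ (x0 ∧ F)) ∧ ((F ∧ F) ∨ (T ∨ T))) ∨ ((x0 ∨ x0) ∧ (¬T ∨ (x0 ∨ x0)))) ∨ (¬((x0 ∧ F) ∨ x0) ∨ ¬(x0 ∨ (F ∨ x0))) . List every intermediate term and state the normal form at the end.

  start: ((((F ∨ x0) ∨ (x0 ∧ F)) ∧ ((F ∧ F) ∨ (T ∨ T))) ∨ ((x0 ∨ x0) ∧ (¬T ∨ (x0 ∨ x0)))) ∨ (¬((x0 ∧ F) ∨ x0) ∨ ¬(x0 ∨ (F ∨ x0)))
  →1  (((x0 ∨ (x0 ∧ F)) ∧ ((F ∧ F) ∨ (T ∨ T))) ∨ ((x0 ∨ x0) ∧ (¬T ∨ (x0 ∨ x0)))) ∨ (¬((x0 ∧ F) ∨ x0) ∨ ¬(x0 ∨ (F ∨ x0)))
  →2  (((x0 ∨ F) ∧ ((F ∧ F) ∨ (T ∨ T))) ∨ ((x0 ∨ x0) ∧ (¬T ∨ (x0 ∨ x0)))) ∨ (¬((x0 ∧ F) ∨ x0) ∨ ¬(x0 ∨ (F ∨ x0)))
  →3  ((x0 ∧ ((F ∧ F) ∨ (T ∨ T))) ∨ ((x0 ∨ x0) ∧ (¬T ∨ (x0 ∨ x0)))) ∨ (¬((x0 ∧ F) ∨ x0) ∨ ¬(x0 ∨ (F ∨ x0)))
  →4  ((x0 ∧ (F ∨ (T ∨ T))) ∨ ((x0 ∨ x0) ∧ (¬T ∨ (x0 ∨ x0)))) ∨ (¬((x0 ∧ F) ∨ x0) ∨ ¬(x0 ∨ (F ∨ x0)))
  →5  ((x0 ∧ (T ∨ T)) ∨ ((x0 ∨ x0) ∧ (¬T ∨ (x0 ∨ x0)))) ∨ (¬((x0 ∧ F) ∨ x0) ∨ ¬(x0 ∨ (F ∨ x0)))
  →6  ((x0 ∧ T) ∨ ((x0 ∨ x0) ∧ (¬T ∨ (x0 ∨ x0)))) ∨ (¬((x0 ∧ F) ∨ x0) ∨ ¬(x0 ∨ (F ∨ x0)))
  →7  (x0 ∨ ((x0 ∨ x0) ∧ (¬T ∨ (x0 ∨ x0)))) ∨ (¬((x0 ∧ F) ∨ x0) ∨ ¬(x0 ∨ (F ∨ x0)))
  →8  (x0 ∨ (x0 ∧ (¬T ∨ (x0 ∨ x0)))) ∨ (¬((x0 ∧ F) ∨ x0) ∨ ¬(x0 ∨ (F ∨ x0)))
  →9  (x0 ∨ (x0 ∧ (F ∨ (x0 ∨ x0)))) ∨ (¬((x0 ∧ F) ∨ x0) ∨ ¬(x0 ∨ (F ∨ x0)))
  →10  (x0 ∨ (x0 ∧ (x0 ∨ x0))) ∨ (¬((x0 ∧ F) ∨ x0) ∨ ¬(x0 ∨ (F ∨ x0)))
  →11  (x0 ∨ (x0 ∧ x0)) ∨ (¬((x0 ∧ F) ∨ x0) ∨ ¬(x0 ∨ (F ∨ x0)))
  →12  (x0 ∨ x0) ∨ (¬((x0 ∧ F) ∨ x0) ∨ ¬(x0 ∨ (F ∨ x0)))
  →13  x0 ∨ (¬((x0 ∧ F) ∨ x0) ∨ ¬(x0 ∨ (F ∨ x0)))
  →14  x0 ∨ ((¬(x0 ∧ F) ∧ ¬x0) ∨ ¬(x0 ∨ (F ∨ x0)))
  →15  x0 ∨ (((¬x0 ∨ ¬F) ∧ ¬x0) ∨ ¬(x0 ∨ (F ∨ x0)))
  →16  x0 ∨ (((¬x0 ∨ T) ∧ ¬x0) ∨ ¬(x0 ∨ (F ∨ x0)))
  →17  x0 ∨ ((T ∧ ¬x0) ∨ ¬(x0 ∨ (F ∨ x0)))
  →18  x0 ∨ (¬x0 ∨ ¬(x0 ∨ (F ∨ x0)))
  →19  x0 ∨ (¬x0 ∨ (¬x0 ∧ ¬(F ∨ x0)))
  →20  x0 ∨ (¬x0 ∨ (¬x0 ∧ (¬F ∧ ¬x0)))
  →21  x0 ∨ (¬x0 ∨ (¬x0 ∧ (T ∧ ¬x0)))
  →22  x0 ∨ (¬x0 ∨ (¬x0 ∧ ¬x0))
  →23  x0 ∨ (¬x0 ∨ ¬x0)
  →24  x0 ∨ ¬x0

Answer: normal form = x0 ∨ ¬x0  (in 24 steps)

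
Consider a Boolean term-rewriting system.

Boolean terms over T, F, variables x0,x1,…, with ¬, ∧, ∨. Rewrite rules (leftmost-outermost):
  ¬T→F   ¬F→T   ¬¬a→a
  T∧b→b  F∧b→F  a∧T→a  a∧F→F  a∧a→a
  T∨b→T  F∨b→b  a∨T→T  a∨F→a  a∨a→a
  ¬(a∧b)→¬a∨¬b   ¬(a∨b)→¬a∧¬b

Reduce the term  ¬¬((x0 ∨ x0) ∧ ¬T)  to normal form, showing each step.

Answer: normal form = F  (in 4 steps)

Reduction:
  start: ¬¬((x0 ∨ x0) ∧ ¬T)
  →1  (x0 ∨ x0) ∧ ¬T
  →2  x0 ∧ ¬T
  →3  x0 ∧ F
  →4  F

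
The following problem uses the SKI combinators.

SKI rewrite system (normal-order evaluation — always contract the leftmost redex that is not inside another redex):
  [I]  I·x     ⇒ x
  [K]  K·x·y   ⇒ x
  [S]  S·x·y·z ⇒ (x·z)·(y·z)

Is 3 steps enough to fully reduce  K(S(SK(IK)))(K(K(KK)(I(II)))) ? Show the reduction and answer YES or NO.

  start: K(S(SK(IK)))(K(K(KK)(I(II))))
  →1  S(SK(IK))
  →2  S(SKK)

Answer: YES — reaches normal form S(SKK) in 2 ≤ 3 steps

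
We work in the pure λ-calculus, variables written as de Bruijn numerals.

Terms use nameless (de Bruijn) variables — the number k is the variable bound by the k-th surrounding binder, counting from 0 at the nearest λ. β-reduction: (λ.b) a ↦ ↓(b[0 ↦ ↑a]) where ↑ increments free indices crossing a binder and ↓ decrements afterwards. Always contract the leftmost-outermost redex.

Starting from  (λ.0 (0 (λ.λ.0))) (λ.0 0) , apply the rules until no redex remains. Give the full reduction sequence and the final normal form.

  start: (λ.0 (0 (λ.λ.0))) (λ.0 0)
  [1] (λ.0 0) ((λ.0 0) (λ.λ.0))
  [2] (λ.0 0) (λ.λ.0) ((λ.0 0) (λ.λ.0))
  [3] (λ.λ.0) (λ.λ.0) ((λ.0 0) (λ.λ.0))
  [4] (λ.0) ((λ.0 0) (λ.λ.0))
  [5] (λ.0 0) (λ.λ.0)
  [6] (λ.λ.0) (λ.λ.0)
  [7] λ.0

Answer: normal form = λ.0  (in 7 steps)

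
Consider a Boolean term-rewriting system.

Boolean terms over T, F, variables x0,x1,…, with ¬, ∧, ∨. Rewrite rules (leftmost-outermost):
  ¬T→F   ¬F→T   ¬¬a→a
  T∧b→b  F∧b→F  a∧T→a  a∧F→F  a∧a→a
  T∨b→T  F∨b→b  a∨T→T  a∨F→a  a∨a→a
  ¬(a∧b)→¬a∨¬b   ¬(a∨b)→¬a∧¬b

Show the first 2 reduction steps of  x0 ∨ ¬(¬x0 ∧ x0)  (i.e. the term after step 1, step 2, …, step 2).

Answer: after 2 steps: x0 ∨ (x0 ∨ ¬x0)

Working:
  start: x0 ∨ ¬(¬x0 ∧ x0)
  [1] x0 ∨ (¬¬x0 ∨ ¬x0)
  [2] x0 ∨ (x0 ∨ ¬x0)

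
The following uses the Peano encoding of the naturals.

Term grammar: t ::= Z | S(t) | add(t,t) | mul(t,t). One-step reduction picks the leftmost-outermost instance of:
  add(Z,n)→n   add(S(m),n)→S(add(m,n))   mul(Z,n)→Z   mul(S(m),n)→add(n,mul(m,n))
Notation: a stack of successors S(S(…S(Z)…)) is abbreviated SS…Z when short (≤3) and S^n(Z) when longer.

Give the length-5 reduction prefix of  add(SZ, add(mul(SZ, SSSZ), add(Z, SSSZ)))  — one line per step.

  start: add(SZ, add(mul(SZ, SSSZ), add(Z, SSSZ)))
  →1  S(add(Z, add(mul(SZ, SSSZ), add(Z, SSSZ))))
  →2  S(add(mul(SZ, SSSZ), add(Z, SSSZ)))
  →3  S(add(add(SSSZ, mul(Z, SSSZ)), add(Z, SSSZ)))
  →4  S(add(S(add(SSZ, mul(Z, SSSZ))), add(Z, SSSZ)))
  →5  S(S(add(add(SSZ, mul(Z, SSSZ)), add(Z, SSSZ))))

Answer: after 5 steps: S(S(add(add(SSZ, mul(Z, SSSZ)), add(Z, SSSZ))))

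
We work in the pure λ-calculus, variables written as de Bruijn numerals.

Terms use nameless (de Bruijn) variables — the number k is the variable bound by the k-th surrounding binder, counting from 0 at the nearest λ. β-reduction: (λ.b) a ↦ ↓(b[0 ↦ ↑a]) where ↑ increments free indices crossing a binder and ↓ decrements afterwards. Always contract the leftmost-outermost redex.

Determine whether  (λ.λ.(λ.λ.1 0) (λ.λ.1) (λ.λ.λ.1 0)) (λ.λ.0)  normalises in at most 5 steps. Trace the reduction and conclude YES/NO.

  start: (λ.λ.(λ.λ.1 0) (λ.λ.1) (λ.λ.λ.1 0)) (λ.λ.0)
  step 1: λ.(λ.λ.1 0) (λ.λ.1) (λ.λ.λ.1 0)
  step 2: λ.(λ.(λ.λ.1) 0) (λ.λ.λ.1 0)
  step 3: λ.(λ.λ.1) (λ.λ.λ.1 0)
  step 4: λ.λ.λ.λ.λ.1 0

Answer: YES — reaches normal form λ.λ.λ.λ.λ.1 0 in 4 ≤ 5 steps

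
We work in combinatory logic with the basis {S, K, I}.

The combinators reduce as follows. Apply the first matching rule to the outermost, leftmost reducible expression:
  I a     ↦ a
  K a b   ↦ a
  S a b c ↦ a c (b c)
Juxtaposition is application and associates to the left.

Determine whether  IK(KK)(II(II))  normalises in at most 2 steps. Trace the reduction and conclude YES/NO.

  start: IK(KK)(II(II))
  [1] K(KK)(II(II))
  [2] KK

Answer: YES — reaches normal form KK in 2 ≤ 2 steps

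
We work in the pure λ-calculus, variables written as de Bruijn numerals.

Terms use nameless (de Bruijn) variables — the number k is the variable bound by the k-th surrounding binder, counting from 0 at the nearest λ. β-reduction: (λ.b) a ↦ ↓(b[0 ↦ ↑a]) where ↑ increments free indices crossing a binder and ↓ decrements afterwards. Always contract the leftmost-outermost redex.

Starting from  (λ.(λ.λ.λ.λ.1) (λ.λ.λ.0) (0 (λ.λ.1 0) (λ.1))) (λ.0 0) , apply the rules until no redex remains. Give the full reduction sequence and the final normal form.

  start: (λ.(λ.λ.λ.λ.1) (λ.λ.λ.0) (0 (λ.λ.1 0) (λ.1))) (λ.0 0)
  [1] (λ.λ.λ.λ.1) (λ.λ.λ.0) ((λ.0 0) (λ.λ.1 0) (λ.λ.0 0))
  [2] (λ.λ.λ.1) ((λ.0 0) (λ.λ.1 0) (λ.λ.0 0))
  [3] λ.λ.1

Answer: normal form = λ.λ.1  (in 3 steps)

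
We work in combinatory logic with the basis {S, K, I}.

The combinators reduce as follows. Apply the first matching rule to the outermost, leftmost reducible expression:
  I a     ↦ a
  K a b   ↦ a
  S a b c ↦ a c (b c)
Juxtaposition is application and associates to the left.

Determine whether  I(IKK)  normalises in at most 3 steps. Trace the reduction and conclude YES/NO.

  start: I(IKK)
  [1] IKK
  [2] KK

Answer: YES — reaches normal form KK in 2 ≤ 3 steps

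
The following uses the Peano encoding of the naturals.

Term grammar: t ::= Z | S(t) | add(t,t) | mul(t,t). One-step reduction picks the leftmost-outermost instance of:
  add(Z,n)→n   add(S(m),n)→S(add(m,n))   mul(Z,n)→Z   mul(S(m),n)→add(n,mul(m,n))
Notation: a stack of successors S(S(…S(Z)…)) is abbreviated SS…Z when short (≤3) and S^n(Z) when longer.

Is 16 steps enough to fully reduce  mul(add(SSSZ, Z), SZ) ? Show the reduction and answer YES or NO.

Answer: YES — reaches normal form SSSZ in 14 ≤ 16 steps

Reduction:
  start: mul(add(SSSZ, Z), SZ)
  [1] mul(S(add(SSZ, Z)), SZ)
  [2] add(SZ, mul(add(SSZ, Z), SZ))
  [3] S(add(Z, mul(add(SSZ, Z), SZ)))
  [4] S(mul(add(SSZ, Z), SZ))
  [5] S(mul(S(add(SZ, Z)), SZ))
  [6] S(add(SZ, mul(add(SZ, Z), SZ)))
  [7] S(S(add(Z, mul(add(SZ, Z), SZ))))
  [8] S(S(mul(add(SZ, Z), SZ)))
  [9] S(S(mul(S(add(Z, Z)), SZ)))
  [10] S(S(add(SZ, mul(add(Z, Z), SZ))))
  [11] S(S(S(add(Z, mul(add(Z, Z), SZ)))))
  [12] S(S(S(mul(add(Z, Z), SZ))))
  [13] S(S(S(mul(Z, SZ))))
  [14] SSSZ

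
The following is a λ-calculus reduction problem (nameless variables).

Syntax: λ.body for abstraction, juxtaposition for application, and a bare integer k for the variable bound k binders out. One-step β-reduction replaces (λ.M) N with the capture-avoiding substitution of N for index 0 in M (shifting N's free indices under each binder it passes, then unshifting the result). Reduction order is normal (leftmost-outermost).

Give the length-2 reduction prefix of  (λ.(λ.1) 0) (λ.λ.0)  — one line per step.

  start: (λ.(λ.1) 0) (λ.λ.0)
  [1] (λ.λ.λ.0) (λ.λ.0)
  [2] λ.λ.0

Answer: after 2 steps: λ.λ.0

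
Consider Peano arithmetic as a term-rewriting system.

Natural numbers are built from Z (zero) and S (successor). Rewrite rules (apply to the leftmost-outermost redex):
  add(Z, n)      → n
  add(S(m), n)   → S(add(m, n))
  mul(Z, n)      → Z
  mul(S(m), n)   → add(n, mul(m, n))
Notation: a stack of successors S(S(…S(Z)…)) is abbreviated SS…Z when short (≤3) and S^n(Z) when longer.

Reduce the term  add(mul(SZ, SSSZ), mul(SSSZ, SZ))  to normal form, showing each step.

Answer: normal form = S^6(Z)  (in 20 steps)

Working:
  start: add(mul(SZ, SSSZ), mul(SSSZ, SZ))
  [1] add(add(SSSZ, mul(Z, SSSZ)), mul(SSSZ, SZ))
  [2] add(S(add(SSZ, mul(Z, SSSZ))), mul(SSSZ, SZ))
  [3] S(add(add(SSZ, mul(Z, SSSZ)), mul(SSSZ, SZ)))
  [4] S(add(S(add(SZ, mul(Z, SSSZ))), mul(SSSZ, SZ)))
  [5] S(S(add(add(SZ, mul(Z, SSSZ)), mul(SSSZ, SZ))))
  [6] S(S(add(S(add(Z, mul(Z, SSSZ))), mul(SSSZ, SZ))))
  [7] S(S(S(add(add(Z, mul(Z, SSSZ)), mul(SSSZ, SZ)))))
  [8] S(S(S(add(mul(Z, SSSZ), mul(SSSZ, SZ)))))
  [9] S(S(S(add(Z, mul(SSSZ, SZ)))))
  [10] S(S(S(mul(SSSZ, SZ))))
  [11] S(S(S(add(SZ, mul(SSZ, SZ)))))
  [12] S(S(S(S(add(Z, mul(SSZ, SZ))))))
  [13] S(S(S(S(mul(SSZ, SZ)))))
  [14] S(S(S(S(add(SZ, mul(SZ, SZ))))))
  [15] S(S(S(S(S(add(Z, mul(SZ, SZ)))))))
  [16] S(S(S(S(S(mul(SZ, SZ))))))
  [17] S(S(S(S(S(add(SZ, mul(Z, SZ)))))))
  [18] S(S(S(S(S(S(add(Z, mul(Z, SZ))))))))
  [19] S(S(S(S(S(S(mul(Z, SZ)))))))
  [20] S^6(Z)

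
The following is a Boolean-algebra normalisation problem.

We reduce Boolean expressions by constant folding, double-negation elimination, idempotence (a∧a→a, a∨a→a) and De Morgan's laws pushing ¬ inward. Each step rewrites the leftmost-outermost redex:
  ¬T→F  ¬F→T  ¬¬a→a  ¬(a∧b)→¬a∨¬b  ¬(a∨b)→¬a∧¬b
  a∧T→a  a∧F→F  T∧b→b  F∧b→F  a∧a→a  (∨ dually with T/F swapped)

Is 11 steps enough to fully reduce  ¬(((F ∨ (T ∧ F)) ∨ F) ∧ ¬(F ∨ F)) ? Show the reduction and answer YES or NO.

  start: ¬(((F ∨ (T ∧ F)) ∨ F) ∧ ¬(F ∨ F))
  →1  ¬((F ∨ (T ∧ F)) ∨ F) ∨ ¬¬(F ∨ F)
  →2  (¬(F ∨ (T ∧ F)) ∧ ¬F) ∨ ¬¬(F ∨ F)
  →3  ((¬F ∧ ¬(T ∧ F)) ∧ ¬F) ∨ ¬¬(F ∨ F)
  →4  ((T ∧ ¬(T ∧ F)) ∧ ¬F) ∨ ¬¬(F ∨ F)
  →5  (¬(T ∧ F) ∧ ¬F) ∨ ¬¬(F ∨ F)
  →6  ((¬T ∨ ¬F) ∧ ¬F) ∨ ¬¬(F ∨ F)
  →7  ((F ∨ ¬F) ∧ ¬F) ∨ ¬¬(F ∨ F)
  →8  (¬F ∧ ¬F) ∨ ¬¬(F ∨ F)
  →9  ¬F ∨ ¬¬(F ∨ F)
  →10  T ∨ ¬¬(F ∨ F)
  →11  T

Answer: YES — reaches normal form T in 11 ≤ 11 steps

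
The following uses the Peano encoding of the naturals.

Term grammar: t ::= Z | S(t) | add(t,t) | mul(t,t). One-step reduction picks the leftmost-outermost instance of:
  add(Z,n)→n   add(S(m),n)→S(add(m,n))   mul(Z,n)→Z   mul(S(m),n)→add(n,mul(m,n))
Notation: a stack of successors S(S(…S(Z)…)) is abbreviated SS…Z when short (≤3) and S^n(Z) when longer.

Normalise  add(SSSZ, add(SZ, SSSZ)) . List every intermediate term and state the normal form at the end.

  start: add(SSSZ, add(SZ, SSSZ))
  →1  S(add(SSZ, add(SZ, SSSZ)))
  →2  S(S(add(SZ, add(SZ, SSSZ))))
  →3  S(S(S(add(Z, add(SZ, SSSZ)))))
  →4  S(S(S(add(SZ, SSSZ))))
  →5  S(S(S(S(add(Z, SSSZ)))))
  →6  S^7(Z)

Answer: normal form = S^7(Z)  (in 6 steps)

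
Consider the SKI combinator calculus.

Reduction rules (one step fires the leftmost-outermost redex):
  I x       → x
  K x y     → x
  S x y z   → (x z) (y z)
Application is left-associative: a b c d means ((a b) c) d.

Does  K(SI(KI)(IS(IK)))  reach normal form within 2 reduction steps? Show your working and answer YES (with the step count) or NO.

  start: K(SI(KI)(IS(IK)))
  step 1: K(I(IS(IK))(KI(IS(IK))))
  step 2: K(IS(IK)(KI(IS(IK))))

Answer: NO — after 2 steps the term is K(IS(IK)(KI(IS(IK)))), not yet normal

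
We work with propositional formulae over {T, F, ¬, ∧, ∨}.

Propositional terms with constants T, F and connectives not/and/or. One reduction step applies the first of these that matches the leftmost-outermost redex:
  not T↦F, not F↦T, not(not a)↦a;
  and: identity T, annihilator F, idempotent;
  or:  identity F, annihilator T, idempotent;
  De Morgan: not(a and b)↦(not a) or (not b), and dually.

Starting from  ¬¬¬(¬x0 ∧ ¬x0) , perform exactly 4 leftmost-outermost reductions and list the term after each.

  start: ¬¬¬(¬x0 ∧ ¬x0)
  →1  ¬(¬x0 ∧ ¬x0)
  →2  ¬¬x0 ∨ ¬¬x0
  →3  ¬¬x0
  →4  x0

Answer: after 4 steps: x0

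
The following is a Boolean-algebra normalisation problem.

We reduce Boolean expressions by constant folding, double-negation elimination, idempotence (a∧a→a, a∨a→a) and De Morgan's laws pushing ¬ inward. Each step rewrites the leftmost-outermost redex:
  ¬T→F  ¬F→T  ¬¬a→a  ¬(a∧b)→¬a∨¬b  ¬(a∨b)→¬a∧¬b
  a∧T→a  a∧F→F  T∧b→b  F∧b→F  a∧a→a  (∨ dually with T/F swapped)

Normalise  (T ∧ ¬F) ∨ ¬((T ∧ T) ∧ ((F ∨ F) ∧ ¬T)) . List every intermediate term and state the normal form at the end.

Answer: normal form = T  (in 3 steps)

Derivation:
  start: (T ∧ ¬F) ∨ ¬((T ∧ T) ∧ ((F ∨ F) ∧ ¬T))
  [1] ¬F ∨ ¬((T ∧ T) ∧ ((F ∨ F) ∧ ¬T))
  [2] T ∨ ¬((T ∧ T) ∧ ((F ∨ F) ∧ ¬T))
  [3] T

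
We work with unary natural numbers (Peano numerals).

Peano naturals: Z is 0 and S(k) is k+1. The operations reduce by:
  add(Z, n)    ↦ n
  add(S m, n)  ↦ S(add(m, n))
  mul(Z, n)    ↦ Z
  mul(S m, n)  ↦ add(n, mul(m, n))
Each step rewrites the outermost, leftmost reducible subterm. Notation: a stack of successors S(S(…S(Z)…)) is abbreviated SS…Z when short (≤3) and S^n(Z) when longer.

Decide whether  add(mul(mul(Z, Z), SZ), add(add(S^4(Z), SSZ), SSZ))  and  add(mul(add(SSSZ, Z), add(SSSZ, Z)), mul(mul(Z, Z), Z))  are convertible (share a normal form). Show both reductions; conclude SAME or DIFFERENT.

Answer: DIFFERENT — A ⇓ S^8(Z), B ⇓ S^9(Z)

Reduction:
Term A:
  start: add(mul(mul(Z, Z), SZ), add(add(S^4(Z), SSZ), SSZ))
  step 1: add(mul(Z, SZ), add(add(S^4(Z), SSZ), SSZ))
  step 2: add(Z, add(add(S^4(Z), SSZ), SSZ))
  step 3: add(add(S^4(Z), SSZ), SSZ)
  step 4: add(S(add(SSSZ, SSZ)), SSZ)
  step 5: S(add(add(SSSZ, SSZ), SSZ))
  step 6: S(add(S(add(SSZ, SSZ)), SSZ))
  step 7: S(S(add(add(SSZ, SSZ), SSZ)))
  step 8: S(S(add(S(add(SZ, SSZ)), SSZ)))
  step 9: S(S(S(add(add(SZ, SSZ), SSZ))))
  step 10: S(S(S(add(S(add(Z, SSZ)), SSZ))))
  step 11: S(S(S(S(add(add(Z, SSZ), SSZ)))))
  step 12: S(S(S(S(add(SSZ, SSZ)))))
  step 13: S(S(S(S(S(add(SZ, SSZ))))))
  step 14: S(S(S(S(S(S(add(Z, SSZ)))))))
  step 15: S^8(Z)

Term B:
  start: add(mul(add(SSSZ, Z), add(SSSZ, Z)), mul(mul(Z, Z), Z))
  step 1: add(mul(S(add(SSZ, Z)), add(SSSZ, Z)), mul(mul(Z, Z), Z))
  step 2: add(add(add(SSSZ, Z), mul(add(SSZ, Z), add(SSSZ, Z))), mul(mul(Z, Z), Z))
  step 3: add(add(S(add(SSZ, Z)), mul(add(SSZ, Z), add(SSSZ, Z))), mul(mul(Z, Z), Z))
  step 4: add(S(add(add(SSZ, Z), mul(add(SSZ, Z), add(SSSZ, Z)))), mul(mul(Z, Z), Z))
  step 5: S(add(add(add(SSZ, Z), mul(add(SSZ, Z), add(SSSZ, Z))), mul(mul(Z, Z), Z)))
  step 6: S(add(add(S(add(SZ, Z)), mul(add(SSZ, Z), add(SSSZ, Z))), mul(mul(Z, Z), Z)))
  step 7: S(add(S(add(add(SZ, Z), mul(add(SSZ, Z), add(SSSZ, Z)))), mul(mul(Z, Z), Z)))
  step 8: S(S(add(add(add(SZ, Z), mul(add(SSZ, Z), add(SSSZ, Z))), mul(mul(Z, Z), Z))))
  step 9: S(S(add(add(S(add(Z, Z)), mul(add(SSZ, Z), add(SSSZ, Z))), mul(mul(Z, Z), Z))))
  step 10: S(S(add(S(add(add(Z, Z), mul(add(SSZ, Z), add(SSSZ, Z)))), mul(mul(Z, Z), Z))))
  step 11: S(S(S(add(add(add(Z, Z), mul(add(SSZ, Z), add(SSSZ, Z))), mul(mul(Z, Z), Z)))))
  step 12: S(S(S(add(add(Z, mul(add(SSZ, Z), add(SSSZ, Z))), mul(mul(Z, Z), Z)))))
  step 13: S(S(S(add(mul(add(SSZ, Z), add(SSSZ, Z)), mul(mul(Z, Z), Z)))))
  step 14: S(S(S(add(mul(S(add(SZ, Z)), add(SSSZ, Z)), mul(mul(Z, Z), Z)))))
  step 15: S(S(S(add(add(add(SSSZ, Z), mul(add(SZ, Z), add(SSSZ, Z))), mul(mul(Z, Z), Z)))))
  step 16: S(S(S(add(add(S(add(SSZ, Z)), mul(add(SZ, Z), add(SSSZ, Z))), mul(mul(Z, Z), Z)))))
  step 17: S(S(S(add(S(add(add(SSZ, Z), mul(add(SZ, Z), add(SSSZ, Z)))), mul(mul(Z, Z), Z)))))
  step 18: S(S(S(S(add(add(add(SSZ, Z), mul(add(SZ, Z), add(SSSZ, Z))), mul(mul(Z, Z), Z))))))
  step 19: S(S(S(S(add(add(S(add(SZ, Z)), mul(add(SZ, Z), add(SSSZ, Z))), mul(mul(Z, Z), Z))))))
  step 20: S(S(S(S(add(S(add(add(SZ, Z), mul(add(SZ, Z), add(SSSZ, Z)))), mul(mul(Z, Z), Z))))))
  step 21: S(S(S(S(S(add(add(add(SZ, Z), mul(add(SZ, Z), add(SSSZ, Z))), mul(mul(Z, Z), Z)))))))
  step 22: S(S(S(S(S(add(add(S(add(Z, Z)), mul(add(SZ, Z), add(SSSZ, Z))), mul(mul(Z, Z), Z)))))))
  step 23: S(S(S(S(S(add(S(add(add(Z, Z), mul(add(SZ, Z), add(SSSZ, Z)))), mul(mul(Z, Z), Z)))))))
  step 24: S(S(S(S(S(S(add(add(add(Z, Z), mul(add(SZ, Z), add(SSSZ, Z))), mul(mul(Z, Z), Z))))))))
  step 25: S(S(S(S(S(S(add(add(Z, mul(add(SZ, Z), add(SSSZ, Z))), mul(mul(Z, Z), Z))))))))
  step 26: S(S(S(S(S(S(add(mul(add(SZ, Z), add(SSSZ, Z)), mul(mul(Z, Z), Z))))))))
  step 27: S(S(S(S(S(S(add(mul(S(add(Z, Z)), add(SSSZ, Z)), mul(mul(Z, Z), Z))))))))
  step 28: S(S(S(S(S(S(add(add(add(SSSZ, Z), mul(add(Z, Z), add(SSSZ, Z))), mul(mul(Z, Z), Z))))))))
  step 29: S(S(S(S(S(S(add(add(S(add(SSZ, Z)), mul(add(Z, Z), add(SSSZ, Z))), mul(mul(Z, Z), Z))))))))
  step 30: S(S(S(S(S(S(add(S(add(add(SSZ, Z), mul(add(Z, Z), add(SSSZ, Z)))), mul(mul(Z, Z), Z))))))))
  step 31: S(S(S(S(S(S(S(add(add(add(SSZ, Z), mul(add(Z, Z), add(SSSZ, Z))), mul(mul(Z, Z), Z)))))))))
  step 32: S(S(S(S(S(S(S(add(add(S(add(SZ, Z)), mul(add(Z, Z), add(SSSZ, Z))), mul(mul(Z, Z), Z)))))))))
  step 33: S(S(S(S(S(S(S(add(S(add(add(SZ, Z), mul(add(Z, Z), add(SSSZ, Z)))), mul(mul(Z, Z), Z)))))))))
  step 34: S(S(S(S(S(S(S(S(add(add(add(SZ, Z), mul(add(Z, Z), add(SSSZ, Z))), mul(mul(Z, Z), Z))))))))))
  step 35: S(S(S(S(S(S(S(S(add(add(S(add(Z, Z)), mul(add(Z, Z), add(SSSZ, Z))), mul(mul(Z, Z), Z))))))))))
  step 36: S(S(S(S(S(S(S(S(add(S(add(add(Z, Z), mul(add(Z, Z), add(SSSZ, Z)))), mul(mul(Z, Z), Z))))))))))
  step 37: S(S(S(S(S(S(S(S(S(add(add(add(Z, Z), mul(add(Z, Z), add(SSSZ, Z))), mul(mul(Z, Z), Z)))))))))))
  step 38: S(S(S(S(S(S(S(S(S(add(add(Z, mul(add(Z, Z), add(SSSZ, Z))), mul(mul(Z, Z), Z)))))))))))
  step 39: S(S(S(S(S(S(S(S(S(add(mul(add(Z, Z), add(SSSZ, Z)), mul(mul(Z, Z), Z)))))))))))
  step 40: S(S(S(S(S(S(S(S(S(add(mul(Z, add(SSSZ, Z)), mul(mul(Z, Z), Z)))))))))))
  step 41: S(S(S(S(S(S(S(S(S(add(Z, mul(mul(Z, Z), Z)))))))))))
  step 42: S(S(S(S(S(S(S(S(S(mul(mul(Z, Z), Z))))))))))
  step 43: S(S(S(S(S(S(S(S(S(mul(Z, Z))))))))))
  step 44: S^9(Z)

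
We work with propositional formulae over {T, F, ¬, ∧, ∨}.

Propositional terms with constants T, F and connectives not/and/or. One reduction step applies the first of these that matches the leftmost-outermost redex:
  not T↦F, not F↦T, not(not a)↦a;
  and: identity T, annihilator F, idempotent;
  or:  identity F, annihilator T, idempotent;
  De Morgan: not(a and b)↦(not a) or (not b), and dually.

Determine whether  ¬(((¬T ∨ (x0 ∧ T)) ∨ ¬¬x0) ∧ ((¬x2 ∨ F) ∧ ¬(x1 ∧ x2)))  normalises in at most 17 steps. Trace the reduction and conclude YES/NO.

Answer: YES — reaches normal form ¬x0 ∨ (x2 ∨ (x1 ∧ x2)) in 16 ≤ 17 steps

Working:
  start: ¬(((¬T ∨ (x0 ∧ T)) ∨ ¬¬x0) ∧ ((¬x2 ∨ F) ∧ ¬(x1 ∧ x2)))
  →1  ¬((¬T ∨ (x0 ∧ T)) ∨ ¬¬x0) ∨ ¬((¬x2 ∨ F) ∧ ¬(x1 ∧ x2))
  →2  (¬(¬T ∨ (x0 ∧ T)) ∧ ¬¬¬x0) ∨ ¬((¬x2 ∨ F) ∧ ¬(x1 ∧ x2))
  →3  ((¬¬T ∧ ¬(x0 ∧ T)) ∧ ¬¬¬x0) ∨ ¬((¬x2 ∨ F) ∧ ¬(x1 ∧ x2))
  →4  ((T ∧ ¬(x0 ∧ T)) ∧ ¬¬¬x0) ∨ ¬((¬x2 ∨ F) ∧ ¬(x1 ∧ x2))
  →5  (¬(x0 ∧ T) ∧ ¬¬¬x0) ∨ ¬((¬x2 ∨ F) ∧ ¬(x1 ∧ x2))
  →6  ((¬x0 ∨ ¬T) ∧ ¬¬¬x0) ∨ ¬((¬x2 ∨ F) ∧ ¬(x1 ∧ x2))
  →7  ((¬x0 ∨ F) ∧ ¬¬¬x0) ∨ ¬((¬x2 ∨ F) ∧ ¬(x1 ∧ x2))
  →8  (¬x0 ∧ ¬¬¬x0) ∨ ¬((¬x2 ∨ F) ∧ ¬(x1 ∧ x2))
  →9  (¬x0 ∧ ¬x0) ∨ ¬((¬x2 ∨ F) ∧ ¬(x1 ∧ x2))
  →10  ¬x0 ∨ ¬((¬x2 ∨ F) ∧ ¬(x1 ∧ x2))
  →11  ¬x0 ∨ (¬(¬x2 ∨ F) ∨ ¬¬(x1 ∧ x2))
  →12  ¬x0 ∨ ((¬¬x2 ∧ ¬F) ∨ ¬¬(x1 ∧ x2))
  →13  ¬x0 ∨ ((x2 ∧ ¬F) ∨ ¬¬(x1 ∧ x2))
  →14  ¬x0 ∨ ((x2 ∧ T) ∨ ¬¬(x1 ∧ x2))
  →15  ¬x0 ∨ (x2 ∨ ¬¬(x1 ∧ x2))
  →16  ¬x0 ∨ (x2 ∨ (x1 ∧ x2))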